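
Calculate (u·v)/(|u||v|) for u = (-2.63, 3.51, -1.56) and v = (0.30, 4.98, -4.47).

With u = (-2.63, 3.51, -1.56), v = (0.30, 4.98, -4.47):
u·v = (-2.63)·0.3 + 3.51·4.98 + (-1.56)·(-4.47) = (-0.789) + 17.4798 + 6.9732 = 23.664.
|u| = √((-2.63)² + 3.51² + (-1.56)²) = √(6.9169 + 12.3201 + 2.4336) = √21.6706, |v| = √(0.3² + 4.98² + (-4.47)²) = √(0.09 + 24.8004 + 19.9809) = √44.8713.
cos θ = (u·v)/(|u||v|) = 23.664/(√21.6706·√44.8713) ≈ 0.7589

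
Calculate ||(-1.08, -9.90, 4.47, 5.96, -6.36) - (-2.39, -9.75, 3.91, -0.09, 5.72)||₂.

√(Σ(x_i - y_i)²) = √((-1.08 - (-2.39))² + (-9.9 - (-9.75))² + (4.47 - 3.91)² + (5.96 - (-0.09))² + (-6.36 - 5.72)²)
= √(1.31² + (-0.15)² + 0.56² + 6.05² + (-12.08)²) = √(1.7161 + 0.0225 + 0.3136 + 36.6025 + 145.9264) = √184.5811 ≈ 13.5861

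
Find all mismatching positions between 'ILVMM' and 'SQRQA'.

Differing positions: 1, 2, 3, 4, 5. Hamming distance = 5.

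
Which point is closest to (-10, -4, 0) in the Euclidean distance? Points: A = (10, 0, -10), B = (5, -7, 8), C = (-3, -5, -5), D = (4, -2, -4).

Distances: d(A) ≈ 22.7156, d(B) ≈ 17.2627, d(C) ≈ 8.6603, d(D) ≈ 14.6969. Nearest: C = (-3, -5, -5) with distance 8.6603.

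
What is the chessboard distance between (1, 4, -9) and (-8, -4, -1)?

max(|x_i - y_i|) = max(|1 - (-8)|, |4 - (-4)|, |-9 - (-1)|) = max(9, 8, 8) = 9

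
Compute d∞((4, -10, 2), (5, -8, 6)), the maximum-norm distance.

max(|x_i - y_i|) = max(|4 - 5|, |-10 - (-8)|, |2 - 6|) = max(1, 2, 4) = 4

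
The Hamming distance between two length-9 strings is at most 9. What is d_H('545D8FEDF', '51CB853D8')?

Differing positions: 2, 3, 4, 6, 7, 9. Hamming distance = 6. The maximum possible Hamming distance for length-9 strings is 9, so d_H/9 = 6/9 ≈ 0.6667.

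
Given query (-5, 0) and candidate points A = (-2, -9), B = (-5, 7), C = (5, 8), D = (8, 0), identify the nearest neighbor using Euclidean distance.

Distances: d(A) ≈ 9.4868, d(B) = 7, d(C) ≈ 12.8062, d(D) = 13. Nearest: B = (-5, 7) with distance 7.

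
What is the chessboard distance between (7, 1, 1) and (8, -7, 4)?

max(|x_i - y_i|) = max(|7 - 8|, |1 - (-7)|, |1 - 4|) = max(1, 8, 3) = 8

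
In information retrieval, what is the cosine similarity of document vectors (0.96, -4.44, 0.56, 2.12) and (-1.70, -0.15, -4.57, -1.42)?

With u = (0.96, -4.44, 0.56, 2.12), v = (-1.70, -0.15, -4.57, -1.42):
u·v = 0.96·(-1.7) + (-4.44)·(-0.15) + 0.56·(-4.57) + 2.12·(-1.42) = (-1.632) + 0.666 + (-2.5592) + (-3.0104) = -6.5356.
|u| = √(0.96² + (-4.44)² + 0.56² + 2.12²) = √(0.9216 + 19.7136 + 0.3136 + 4.4944) = √25.4432, |v| = √((-1.7)² + (-0.15)² + (-4.57)² + (-1.42)²) = √(2.89 + 0.0225 + 20.8849 + 2.0164) = √25.8138.
cos θ = (u·v)/(|u||v|) = -6.5356/(√25.4432·√25.8138) ≈ -0.255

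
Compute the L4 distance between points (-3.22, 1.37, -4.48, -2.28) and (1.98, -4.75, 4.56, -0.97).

(Σ|x_i - y_i|^4)^(1/4) = (|-3.22 - 1.98|^4 + |1.37 - (-4.75)|^4 + |-4.48 - 4.56|^4 + |-2.28 - (-0.97)|^4)^(1/4)
= (5.2^4 + 6.12^4 + 9.04^4 + 1.31^4)^(1/4) ≈ (731.1616 + 1402.8321 + 6678.4199 + 2.945)^(1/4) = (8815.3586)^(1/4) ≈ 9.6897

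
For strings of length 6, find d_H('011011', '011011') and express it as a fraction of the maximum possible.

Differing positions: none. Hamming distance = 0. The maximum possible Hamming distance for length-6 strings is 6, so d_H/6 = 0/6 = 0.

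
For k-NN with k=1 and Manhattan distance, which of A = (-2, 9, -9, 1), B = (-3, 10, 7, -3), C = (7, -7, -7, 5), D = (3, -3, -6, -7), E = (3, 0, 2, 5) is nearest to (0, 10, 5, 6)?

Distances: d(A) = 22, d(B) = 14, d(C) = 37, d(D) = 40, d(E) = 17. Nearest: B = (-3, 10, 7, -3) with distance 14.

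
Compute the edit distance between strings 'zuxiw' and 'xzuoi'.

Let D[i][j] be the edit distance between the first i characters of 'zuxiw' and the first j characters of 'xzuoi', with D[i][0] = i, D[0][j] = j, and D[i][j] = D[i-1][j-1] if the characters match, else 1 + min(D[i-1][j], D[i][j-1], D[i-1][j-1]). Filling the table (rows: prefixes of 'zuxiw', columns: prefixes of 'xzuoi'):
     ε  x  z  u  o  i
  ε  0  1  2  3  4  5
  z  1  1  1  2  3  4
  u  2  2  2  1  2  3
  x  3  2  3  2  2  3
  i  4  3  3  3  3  2
  w  5  4  4  4  4  3
The bottom-right entry gives D[5][5] = 3, so no sequence of fewer than 3 edits works. Backtracking through the table gives one optimal edit sequence (3 edits):
  zuxiw → xzuxiw (ins x @1)
  xzuxiw → xzuoiw (sub x→o @4)
  xzuoiw → xzuoi (del w @6)
Edit distance = 3.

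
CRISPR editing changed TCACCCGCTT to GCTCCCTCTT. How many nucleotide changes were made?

Differing positions: 1, 3, 7. Hamming distance = 3.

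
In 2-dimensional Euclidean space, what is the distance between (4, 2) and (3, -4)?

√(Σ(x_i - y_i)²) = √((4 - 3)² + (2 - (-4))²)
= √(1² + 6²) = √(1 + 36) = √37 ≈ 6.0828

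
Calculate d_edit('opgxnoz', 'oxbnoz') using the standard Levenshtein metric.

Let D[i][j] be the edit distance between the first i characters of 'opgxnoz' and the first j characters of 'oxbnoz', with D[i][0] = i, D[0][j] = j, and D[i][j] = D[i-1][j-1] if the characters match, else 1 + min(D[i-1][j], D[i][j-1], D[i-1][j-1]). Filling the table (rows: prefixes of 'opgxnoz', columns: prefixes of 'oxbnoz'):
     ε  o  x  b  n  o  z
  ε  0  1  2  3  4  5  6
  o  1  0  1  2  3  4  5
  p  2  1  1  2  3  4  5
  g  3  2  2  2  3  4  5
  x  4  3  2  3  3  4  5
  n  5  4  3  3  3  4  5
  o  6  5  4  4  4  3  4
  z  7  6  5  5  5  4  3
The bottom-right entry gives D[7][6] = 3, so no sequence of fewer than 3 edits works. Backtracking through the table gives one optimal edit sequence (3 edits):
  opgxnoz → ogxnoz (del p @2)
  ogxnoz → oxxnoz (sub g→x @2)
  oxxnoz → oxbnoz (sub x→b @3)
Edit distance = 3.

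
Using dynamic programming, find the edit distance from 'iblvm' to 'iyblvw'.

Let D[i][j] be the edit distance between the first i characters of 'iblvm' and the first j characters of 'iyblvw', with D[i][0] = i, D[0][j] = j, and D[i][j] = D[i-1][j-1] if the characters match, else 1 + min(D[i-1][j], D[i][j-1], D[i-1][j-1]). Filling the table (rows: prefixes of 'iblvm', columns: prefixes of 'iyblvw'):
     ε  i  y  b  l  v  w
  ε  0  1  2  3  4  5  6
  i  1  0  1  2  3  4  5
  b  2  1  1  1  2  3  4
  l  3  2  2  2  1  2  3
  v  4  3  3  3  2  1  2
  m  5  4  4  4  3  2  2
The bottom-right entry gives D[5][6] = 2, so no sequence of fewer than 2 edits works. Backtracking through the table gives one optimal edit sequence (2 edits):
  iblvm → iyblvm (ins y @2)
  iyblvm → iyblvw (sub m→w @6)
Edit distance = 2.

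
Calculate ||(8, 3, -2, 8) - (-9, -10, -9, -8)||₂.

√(Σ(x_i - y_i)²) = √((8 - (-9))² + (3 - (-10))² + (-2 - (-9))² + (8 - (-8))²)
= √(17² + 13² + 7² + 16²) = √(289 + 169 + 49 + 256) = √763 ≈ 27.6225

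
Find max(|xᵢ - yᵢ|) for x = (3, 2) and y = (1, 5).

max(|x_i - y_i|) = max(|3 - 1|, |2 - 5|) = max(2, 3) = 3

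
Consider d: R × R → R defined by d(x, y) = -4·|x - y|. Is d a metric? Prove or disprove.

No. With c = -4 < 0, d fails non-negativity: d(6, 7) = -4·|6 - 7| = -4·1 = -4 < 0.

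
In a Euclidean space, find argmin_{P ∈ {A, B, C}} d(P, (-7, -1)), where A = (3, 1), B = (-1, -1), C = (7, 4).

Distances: d(A) ≈ 10.198, d(B) = 6, d(C) ≈ 14.8661. Nearest: B = (-1, -1) with distance 6.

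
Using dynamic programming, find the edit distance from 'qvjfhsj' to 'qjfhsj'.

Let D[i][j] be the edit distance between the first i characters of 'qvjfhsj' and the first j characters of 'qjfhsj', with D[i][0] = i, D[0][j] = j, and D[i][j] = D[i-1][j-1] if the characters match, else 1 + min(D[i-1][j], D[i][j-1], D[i-1][j-1]). Filling the table (rows: prefixes of 'qvjfhsj', columns: prefixes of 'qjfhsj'):
     ε  q  j  f  h  s  j
  ε  0  1  2  3  4  5  6
  q  1  0  1  2  3  4  5
  v  2  1  1  2  3  4  5
  j  3  2  1  2  3  4  4
  f  4  3  2  1  2  3  4
  h  5  4  3  2  1  2  3
  s  6  5  4  3  2  1  2
  j  7  6  5  4  3  2  1
The bottom-right entry gives D[7][6] = 1, so no sequence of fewer than 1 edit works. Backtracking through the table gives one optimal edit sequence (1 edit):
  qvjfhsj → qjfhsj (del v @2)
Edit distance = 1.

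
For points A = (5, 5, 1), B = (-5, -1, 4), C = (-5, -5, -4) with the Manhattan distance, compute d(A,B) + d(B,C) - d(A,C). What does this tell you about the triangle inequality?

d(A,B) = 10 + 6 + 3 = 19, d(B,C) = 0 + 4 + 8 = 12, d(A,C) = 10 + 10 + 5 = 25.
d(A,B) + d(B,C) - d(A,C) = 19 + 12 - 25 = 31 - 25 = 6. This is ≥ 0, so the triangle inequality holds for these points.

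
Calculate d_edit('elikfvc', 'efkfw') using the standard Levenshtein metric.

Let D[i][j] be the edit distance between the first i characters of 'elikfvc' and the first j characters of 'efkfw', with D[i][0] = i, D[0][j] = j, and D[i][j] = D[i-1][j-1] if the characters match, else 1 + min(D[i-1][j], D[i][j-1], D[i-1][j-1]). Filling the table (rows: prefixes of 'elikfvc', columns: prefixes of 'efkfw'):
     ε  e  f  k  f  w
  ε  0  1  2  3  4  5
  e  1  0  1  2  3  4
  l  2  1  1  2  3  4
  i  3  2  2  2  3  4
  k  4  3  3  2  3  4
  f  5  4  3  3  2  3
  v  6  5  4  4  3  3
  c  7  6  5  5  4  4
The bottom-right entry gives D[7][5] = 4, so no sequence of fewer than 4 edits works. Backtracking through the table gives one optimal edit sequence (4 edits):
  elikfvc → eikfvc (del l @2)
  eikfvc → efkfvc (sub i→f @2)
  efkfvc → efkfc (del v @5)
  efkfc → efkfw (sub c→w @5)
Edit distance = 4.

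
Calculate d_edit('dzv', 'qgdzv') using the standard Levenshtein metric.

Let D[i][j] be the edit distance between the first i characters of 'dzv' and the first j characters of 'qgdzv', with D[i][0] = i, D[0][j] = j, and D[i][j] = D[i-1][j-1] if the characters match, else 1 + min(D[i-1][j], D[i][j-1], D[i-1][j-1]). Filling the table (rows: prefixes of 'dzv', columns: prefixes of 'qgdzv'):
     ε  q  g  d  z  v
  ε  0  1  2  3  4  5
  d  1  1  2  2  3  4
  z  2  2  2  3  2  3
  v  3  3  3  3  3  2
The bottom-right entry gives D[3][5] = 2, so no sequence of fewer than 2 edits works. Backtracking through the table gives one optimal edit sequence (2 edits):
  dzv → qdzv (ins q @1)
  qdzv → qgdzv (ins g @2)
Edit distance = 2.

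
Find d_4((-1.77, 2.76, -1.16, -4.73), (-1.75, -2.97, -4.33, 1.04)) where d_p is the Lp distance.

(Σ|x_i - y_i|^4)^(1/4) = (|-1.77 - (-1.75)|^4 + |2.76 - (-2.97)|^4 + |-1.16 - (-4.33)|^4 + |-4.73 - 1.04|^4)^(1/4)
= (0.02^4 + 5.73^4 + 3.17^4 + 5.77^4)^(1/4) ≈ (0 + 1077.9993 + 100.9804 + 1108.4172)^(1/4) = (2287.3969)^(1/4) ≈ 6.9157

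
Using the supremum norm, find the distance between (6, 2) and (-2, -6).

max(|x_i - y_i|) = max(|6 - (-2)|, |2 - (-6)|) = max(8, 8) = 8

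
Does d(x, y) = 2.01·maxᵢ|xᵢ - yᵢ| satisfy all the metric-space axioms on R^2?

Yes. The L∞ (Chebyshev) norm induces a metric on R^2, and multiplying a metric by a positive constant 2.01 > 0 preserves all four axioms: non-negativity (2.01·||x-y|| ≥ 0), identity (2.01·||x-y|| = 0 ⟺ ||x-y|| = 0 ⟺ x = y), symmetry (||x-y|| = ||y-x||), and the triangle inequality (2.01·||x-z|| ≤ 2.01·||x-y|| + 2.01·||y-z||). So d is a metric.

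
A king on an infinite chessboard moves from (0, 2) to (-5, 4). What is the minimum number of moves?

max(|x_i - y_i|) = max(|0 - (-5)|, |2 - 4|) = max(5, 2) = 5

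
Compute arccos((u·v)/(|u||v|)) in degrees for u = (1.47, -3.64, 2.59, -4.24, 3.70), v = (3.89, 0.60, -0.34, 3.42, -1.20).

With u = (1.47, -3.64, 2.59, -4.24, 3.70), v = (3.89, 0.60, -0.34, 3.42, -1.20):
u·v = 1.47·3.89 + (-3.64)·0.6 + 2.59·(-0.34) + (-4.24)·3.42 + 3.7·(-1.2) = 5.7183 + (-2.184) + (-0.8806) + (-14.5008) + (-4.44) = -16.2871.
|u| = √(1.47² + (-3.64)² + 2.59² + (-4.24)² + 3.7²) = √(2.1609 + 13.2496 + 6.7081 + 17.9776 + 13.69) = √53.7862, |v| = √(3.89² + 0.6² + (-0.34)² + 3.42² + (-1.2)²) = √(15.1321 + 0.36 + 0.1156 + 11.6964 + 1.44) = √28.7441.
cos θ = (u·v)/(|u||v|) = -16.2871/(√53.7862·√28.7441) ≈ -0.414223
θ = arccos(-0.414223) ≈ 114.47°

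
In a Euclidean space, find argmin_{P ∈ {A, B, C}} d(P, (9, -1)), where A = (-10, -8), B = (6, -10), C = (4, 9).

Distances: d(A) ≈ 20.2485, d(B) ≈ 9.4868, d(C) ≈ 11.1803. Nearest: B = (6, -10) with distance 9.4868.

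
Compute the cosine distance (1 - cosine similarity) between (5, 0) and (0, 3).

With u = (5, 0), v = (0, 3):
u·v = 5·0 + 0·3 = 0 + 0 = 0.
|u| = √(5² + 0²) = √25, |v| = √(0² + 3²) = √9, so |u||v| = √(25·9) = √225 = 15.
cos θ = (u·v)/(|u||v|) = 0/15 = 0
Cosine distance = 1 - cos θ = 1 - 0 = 1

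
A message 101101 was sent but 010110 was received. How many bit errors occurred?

Differing positions: 1, 2, 3, 5, 6. Hamming distance = 5.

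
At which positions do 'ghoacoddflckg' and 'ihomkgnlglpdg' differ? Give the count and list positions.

Differing positions: 1, 4, 5, 6, 7, 8, 9, 11, 12. Hamming distance = 9.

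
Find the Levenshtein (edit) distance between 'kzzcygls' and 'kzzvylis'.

Let D[i][j] be the edit distance between the first i characters of 'kzzcygls' and the first j characters of 'kzzvylis', with D[i][0] = i, D[0][j] = j, and D[i][j] = D[i-1][j-1] if the characters match, else 1 + min(D[i-1][j], D[i][j-1], D[i-1][j-1]). Filling the table (rows: prefixes of 'kzzcygls', columns: prefixes of 'kzzvylis'):
     ε  k  z  z  v  y  l  i  s
  ε  0  1  2  3  4  5  6  7  8
  k  1  0  1  2  3  4  5  6  7
  z  2  1  0  1  2  3  4  5  6
  z  3  2  1  0  1  2  3  4  5
  c  4  3  2  1  1  2  3  4  5
  y  5  4  3  2  2  1  2  3  4
  g  6  5  4  3  3  2  2  3  4
  l  7  6  5  4  4  3  2  3  4
  s  8  7  6  5  5  4  3  3  3
The bottom-right entry gives D[8][8] = 3, so no sequence of fewer than 3 edits works. Backtracking through the table gives one optimal edit sequence (3 edits):
  kzzcygls → kzzvygls (sub c→v @4)
  kzzvygls → kzzvylls (sub g→l @6)
  kzzvylls → kzzvylis (sub l→i @7)
Edit distance = 3.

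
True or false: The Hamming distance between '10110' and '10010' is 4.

Differing positions: 3. Hamming distance = 1, so the claim that d_H = 4 is false.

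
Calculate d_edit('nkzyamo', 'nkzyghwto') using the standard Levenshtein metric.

Let D[i][j] be the edit distance between the first i characters of 'nkzyamo' and the first j characters of 'nkzyghwto', with D[i][0] = i, D[0][j] = j, and D[i][j] = D[i-1][j-1] if the characters match, else 1 + min(D[i-1][j], D[i][j-1], D[i-1][j-1]). Filling the table (rows: prefixes of 'nkzyamo', columns: prefixes of 'nkzyghwto'):
     ε  n  k  z  y  g  h  w  t  o
  ε  0  1  2  3  4  5  6  7  8  9
  n  1  0  1  2  3  4  5  6  7  8
  k  2  1  0  1  2  3  4  5  6  7
  z  3  2  1  0  1  2  3  4  5  6
  y  4  3  2  1  0  1  2  3  4  5
  a  5  4  3  2  1  1  2  3  4  5
  m  6  5  4  3  2  2  2  3  4  5
  o  7  6  5  4  3  3  3  3  4  4
The bottom-right entry gives D[7][9] = 4, so no sequence of fewer than 4 edits works. Backtracking through the table gives one optimal edit sequence (4 edits):
  nkzyamo → nkzygamo (ins g @5)
  nkzygamo → nkzyghamo (ins h @6)
  nkzyghamo → nkzyghwmo (sub a→w @7)
  nkzyghwmo → nkzyghwto (sub m→t @8)
Edit distance = 4.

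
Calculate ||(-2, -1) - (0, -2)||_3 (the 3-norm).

(Σ|x_i - y_i|^3)^(1/3) = (|-2 - 0|^3 + |-1 - (-2)|^3)^(1/3)
= (2^3 + 1^3)^(1/3) = (8 + 1)^(1/3) = (9)^(1/3) ≈ 2.0801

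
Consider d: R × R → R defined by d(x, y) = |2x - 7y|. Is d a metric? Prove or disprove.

No. d fails symmetry: d(8, 9) = |2·8 - 7·9| = |-47| = 47, but d(9, 8) = |2·9 - 7·8| = |-38| = 38. Since 47 ≠ 38, d(x,y) ≠ d(y,x) in general.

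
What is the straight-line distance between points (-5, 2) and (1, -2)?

√(Σ(x_i - y_i)²) = √((-5 - 1)² + (2 - (-2))²)
= √((-6)² + 4²) = √(36 + 16) = √52 ≈ 7.2111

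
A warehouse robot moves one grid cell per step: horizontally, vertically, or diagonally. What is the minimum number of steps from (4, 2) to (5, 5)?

max(|x_i - y_i|) = max(|4 - 5|, |2 - 5|) = max(1, 3) = 3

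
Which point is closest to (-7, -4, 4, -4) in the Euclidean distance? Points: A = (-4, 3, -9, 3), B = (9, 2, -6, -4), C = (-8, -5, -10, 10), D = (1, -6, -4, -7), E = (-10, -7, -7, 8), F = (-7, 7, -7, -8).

Distances: d(A) ≈ 16.6132, d(B) ≈ 19.799, d(C) ≈ 19.8494, d(D) ≈ 11.8743, d(E) ≈ 16.8226, d(F) ≈ 16.0624. Nearest: D = (1, -6, -4, -7) with distance 11.8743.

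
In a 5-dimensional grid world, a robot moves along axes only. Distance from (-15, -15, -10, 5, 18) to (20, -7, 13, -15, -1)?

Σ|x_i - y_i| = |-15 - 20| + |-15 - (-7)| + |-10 - 13| + |5 - (-15)| + |18 - (-1)| = 35 + 8 + 23 + 20 + 19 = 105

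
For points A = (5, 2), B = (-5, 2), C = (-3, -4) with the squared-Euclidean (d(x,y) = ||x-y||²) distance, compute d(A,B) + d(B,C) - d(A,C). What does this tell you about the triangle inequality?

d(A,B) = 10² + 0² = 100, d(B,C) = 2² + 6² = 40, d(A,C) = 8² + 6² = 100.
d(A,B) + d(B,C) - d(A,C) = 100 + 40 - 100 = 140 - 100 = 40. This is ≥ 0, so the triangle inequality holds for these points.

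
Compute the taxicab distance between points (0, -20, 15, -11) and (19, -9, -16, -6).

Σ|x_i - y_i| = |0 - 19| + |-20 - (-9)| + |15 - (-16)| + |-11 - (-6)| = 19 + 11 + 31 + 5 = 66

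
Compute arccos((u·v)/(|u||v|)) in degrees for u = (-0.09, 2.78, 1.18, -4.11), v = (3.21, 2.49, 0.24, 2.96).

With u = (-0.09, 2.78, 1.18, -4.11), v = (3.21, 2.49, 0.24, 2.96):
u·v = (-0.09)·3.21 + 2.78·2.49 + 1.18·0.24 + (-4.11)·2.96 = (-0.2889) + 6.9222 + 0.2832 + (-12.1656) = -5.2491.
|u| = √((-0.09)² + 2.78² + 1.18² + (-4.11)²) = √(0.0081 + 7.7284 + 1.3924 + 16.8921) = √26.021, |v| = √(3.21² + 2.49² + 0.24² + 2.96²) = √(10.3041 + 6.2001 + 0.0576 + 8.7616) = √25.3234.
cos θ = (u·v)/(|u||v|) = -5.2491/(√26.021·√25.3234) ≈ -0.204485
θ = arccos(-0.204485) ≈ 101.8°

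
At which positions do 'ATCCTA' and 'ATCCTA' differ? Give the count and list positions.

Differing positions: none. Hamming distance = 0.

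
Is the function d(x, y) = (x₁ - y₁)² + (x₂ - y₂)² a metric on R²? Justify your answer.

No. The squared Euclidean distance fails the triangle inequality. Counterexample: x = (0, 0), y = (3, 4), z = (6, 8). d(x,z) = 6² + 8² = 100, but d(x,y) + d(y,z) = (3² + 4²) + (3² + 4²) = 25 + 25 = 50. Since 100 > 50, the triangle inequality is violated. (Note: √d, the ordinary Euclidean distance, IS a metric.)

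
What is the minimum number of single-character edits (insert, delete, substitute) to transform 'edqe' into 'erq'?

Let D[i][j] be the edit distance between the first i characters of 'edqe' and the first j characters of 'erq', with D[i][0] = i, D[0][j] = j, and D[i][j] = D[i-1][j-1] if the characters match, else 1 + min(D[i-1][j], D[i][j-1], D[i-1][j-1]). Filling the table (rows: prefixes of 'edqe', columns: prefixes of 'erq'):
     ε  e  r  q
  ε  0  1  2  3
  e  1  0  1  2
  d  2  1  1  2
  q  3  2  2  1
  e  4  3  3  2
The bottom-right entry gives D[4][3] = 2, so no sequence of fewer than 2 edits works. Backtracking through the table gives one optimal edit sequence (2 edits):
  edqe → erqe (sub d→r @2)
  erqe → erq (del e @4)
Edit distance = 2.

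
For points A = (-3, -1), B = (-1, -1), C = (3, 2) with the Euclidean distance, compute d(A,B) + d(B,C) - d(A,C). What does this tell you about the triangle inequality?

d(A,B) = √(2² + 0²) = √4 = 2, d(B,C) = √(4² + 3²) = √25 = 5, d(A,C) = √(6² + 3²) = √45 ≈ 6.7082.
d(A,B) + d(B,C) - d(A,C) = 2 + 5 - 6.7082 = 7 - 6.7082 = 0.2918 (to 4 decimal places). This is ≥ 0, so the triangle inequality holds for these points.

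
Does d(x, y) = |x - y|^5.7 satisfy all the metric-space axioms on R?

No. d(x,y) = |x-y|^5.7 fails the triangle inequality since p = 5.7 > 1. Counterexample: x = 0, y = 9, z = 10. d(x,z) = |0 - 10|^5.7 = 10^5.7 ≈ 501187.2336, but d(x,y) + d(y,z) = 9^5.7 + 1^5.7 ≈ 274904.7879 + 1 = 274905.7879. Since 501187.2336 > 274905.7879, the triangle inequality is violated.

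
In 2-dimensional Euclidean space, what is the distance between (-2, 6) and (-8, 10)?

√(Σ(x_i - y_i)²) = √((-2 - (-8))² + (6 - 10)²)
= √(6² + (-4)²) = √(36 + 16) = √52 ≈ 7.2111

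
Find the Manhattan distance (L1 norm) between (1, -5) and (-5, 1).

Σ|x_i - y_i| = |1 - (-5)| + |-5 - 1| = 6 + 6 = 12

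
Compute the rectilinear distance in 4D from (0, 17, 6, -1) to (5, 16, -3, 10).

Σ|x_i - y_i| = |0 - 5| + |17 - 16| + |6 - (-3)| + |-1 - 10| = 5 + 1 + 9 + 11 = 26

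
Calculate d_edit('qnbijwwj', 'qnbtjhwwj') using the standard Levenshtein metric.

Let D[i][j] be the edit distance between the first i characters of 'qnbijwwj' and the first j characters of 'qnbtjhwwj', with D[i][0] = i, D[0][j] = j, and D[i][j] = D[i-1][j-1] if the characters match, else 1 + min(D[i-1][j], D[i][j-1], D[i-1][j-1]). Filling the table (rows: prefixes of 'qnbijwwj', columns: prefixes of 'qnbtjhwwj'):
     ε  q  n  b  t  j  h  w  w  j
  ε  0  1  2  3  4  5  6  7  8  9
  q  1  0  1  2  3  4  5  6  7  8
  n  2  1  0  1  2  3  4  5  6  7
  b  3  2  1  0  1  2  3  4  5  6
  i  4  3  2  1  1  2  3  4  5  6
  j  5  4  3  2  2  1  2  3  4  5
  w  6  5  4  3  3  2  2  2  3  4
  w  7  6  5  4  4  3  3  2  2  3
  j  8  7  6  5  5  4  4  3  3  2
The bottom-right entry gives D[8][9] = 2, so no sequence of fewer than 2 edits works. Backtracking through the table gives one optimal edit sequence (2 edits):
  qnbijwwj → qnbtjwwj (sub i→t @4)
  qnbtjwwj → qnbtjhwwj (ins h @6)
Edit distance = 2.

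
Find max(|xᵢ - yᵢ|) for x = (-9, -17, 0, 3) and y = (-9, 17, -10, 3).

max(|x_i - y_i|) = max(|-9 - (-9)|, |-17 - 17|, |0 - (-10)|, |3 - 3|) = max(0, 34, 10, 0) = 34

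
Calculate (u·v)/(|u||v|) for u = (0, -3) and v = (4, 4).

With u = (0, -3), v = (4, 4):
u·v = 0·4 + (-3)·4 = 0 + (-12) = -12.
|u| = √(0² + (-3)²) = √9, |v| = √(4² + 4²) = √32, so |u||v| = √(9·32) = √288.
cos θ = (u·v)/(|u||v|) = -12/√288 ≈ -0.7071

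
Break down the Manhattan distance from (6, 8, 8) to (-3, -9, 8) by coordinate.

Σ|x_i - y_i| = |6 - (-3)| + |8 - (-9)| + |8 - 8| = 9 + 17 + 0 = 26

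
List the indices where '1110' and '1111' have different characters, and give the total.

Differing positions: 4. Hamming distance = 1.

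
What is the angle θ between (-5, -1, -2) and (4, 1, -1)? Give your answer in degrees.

With u = (-5, -1, -2), v = (4, 1, -1):
u·v = (-5)·4 + (-1)·1 + (-2)·(-1) = (-20) + (-1) + 2 = -19.
|u| = √((-5)² + (-1)² + (-2)²) = √30, |v| = √(4² + 1² + (-1)²) = √18, so |u||v| = √(30·18) = √540.
cos θ = (u·v)/(|u||v|) = -19/√540 ≈ -0.81763
θ = arccos(-0.81763) ≈ 144.85°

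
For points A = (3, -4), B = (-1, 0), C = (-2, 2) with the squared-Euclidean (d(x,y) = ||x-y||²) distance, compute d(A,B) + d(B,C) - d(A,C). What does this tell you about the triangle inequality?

d(A,B) = 4² + 4² = 32, d(B,C) = 1² + 2² = 5, d(A,C) = 5² + 6² = 61.
d(A,B) + d(B,C) - d(A,C) = 32 + 5 - 61 = 37 - 61 = -24. This is < 0, so the triangle inequality FAILS for these points (squared-Euclidean is not a metric).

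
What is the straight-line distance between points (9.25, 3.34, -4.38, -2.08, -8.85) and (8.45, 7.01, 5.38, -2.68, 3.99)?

√(Σ(x_i - y_i)²) = √((9.25 - 8.45)² + (3.34 - 7.01)² + (-4.38 - 5.38)² + (-2.08 - (-2.68))² + (-8.85 - 3.99)²)
= √(0.8² + (-3.67)² + (-9.76)² + 0.6² + (-12.84)²) = √(0.64 + 13.4689 + 95.2576 + 0.36 + 164.8656) = √274.5921 ≈ 16.5708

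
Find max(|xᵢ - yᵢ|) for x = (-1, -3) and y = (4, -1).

max(|x_i - y_i|) = max(|-1 - 4|, |-3 - (-1)|) = max(5, 2) = 5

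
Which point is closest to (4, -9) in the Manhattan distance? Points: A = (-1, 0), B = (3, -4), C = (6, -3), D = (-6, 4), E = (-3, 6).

Distances: d(A) = 14, d(B) = 6, d(C) = 8, d(D) = 23, d(E) = 22. Nearest: B = (3, -4) with distance 6.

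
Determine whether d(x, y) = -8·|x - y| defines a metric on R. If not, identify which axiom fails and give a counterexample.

No. With c = -8 < 0, d fails non-negativity: d(3, 6) = -8·|3 - 6| = -8·3 = -24 < 0.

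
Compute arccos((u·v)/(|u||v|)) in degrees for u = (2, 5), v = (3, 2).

With u = (2, 5), v = (3, 2):
u·v = 2·3 + 5·2 = 6 + 10 = 16.
|u| = √(2² + 5²) = √29, |v| = √(3² + 2²) = √13, so |u||v| = √(29·13) = √377.
cos θ = (u·v)/(|u||v|) = 16/√377 ≈ 0.824042
θ = arccos(0.824042) ≈ 34.51°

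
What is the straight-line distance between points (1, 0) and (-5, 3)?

√(Σ(x_i - y_i)²) = √((1 - (-5))² + (0 - 3)²)
= √(6² + (-3)²) = √(36 + 9) = √45 ≈ 6.7082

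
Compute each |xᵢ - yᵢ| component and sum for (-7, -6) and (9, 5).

Σ|x_i - y_i| = |-7 - 9| + |-6 - 5| = 16 + 11 = 27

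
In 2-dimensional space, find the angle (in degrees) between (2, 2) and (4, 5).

With u = (2, 2), v = (4, 5):
u·v = 2·4 + 2·5 = 8 + 10 = 18.
|u| = √(2² + 2²) = √8, |v| = √(4² + 5²) = √41, so |u||v| = √(8·41) = √328.
cos θ = (u·v)/(|u||v|) = 18/√328 ≈ 0.993884
θ = arccos(0.993884) ≈ 6.34°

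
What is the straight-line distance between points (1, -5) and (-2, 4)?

√(Σ(x_i - y_i)²) = √((1 - (-2))² + (-5 - 4)²)
= √(3² + (-9)²) = √(9 + 81) = √90 ≈ 9.4868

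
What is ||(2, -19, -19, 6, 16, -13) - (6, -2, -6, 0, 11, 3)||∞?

max(|x_i - y_i|) = max(|2 - 6|, |-19 - (-2)|, |-19 - (-6)|, |6 - 0|, |16 - 11|, |-13 - 3|) = max(4, 17, 13, 6, 5, 16) = 17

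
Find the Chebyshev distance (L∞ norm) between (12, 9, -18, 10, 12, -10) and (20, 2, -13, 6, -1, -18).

max(|x_i - y_i|) = max(|12 - 20|, |9 - 2|, |-18 - (-13)|, |10 - 6|, |12 - (-1)|, |-10 - (-18)|) = max(8, 7, 5, 4, 13, 8) = 13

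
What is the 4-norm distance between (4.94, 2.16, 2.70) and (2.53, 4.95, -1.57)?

(Σ|x_i - y_i|^4)^(1/4) = (|4.94 - 2.53|^4 + |2.16 - 4.95|^4 + |2.7 - (-1.57)|^4)^(1/4)
= (2.41^4 + 2.79^4 + 4.27^4)^(1/4) ≈ (33.734 + 60.5922 + 332.4386)^(1/4) = (426.7648)^(1/4) ≈ 4.5451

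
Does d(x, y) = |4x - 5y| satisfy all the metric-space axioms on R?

No. d fails symmetry: d(4, 7) = |4·4 - 5·7| = |-19| = 19, but d(7, 4) = |4·7 - 5·4| = |8| = 8. Since 19 ≠ 8, d(x,y) ≠ d(y,x) in general.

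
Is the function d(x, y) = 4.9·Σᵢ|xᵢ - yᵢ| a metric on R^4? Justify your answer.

Yes. The L1 (Manhattan) norm induces a metric on R^4, and multiplying a metric by a positive constant 4.9 > 0 preserves all four axioms: non-negativity (4.9·||x-y|| ≥ 0), identity (4.9·||x-y|| = 0 ⟺ ||x-y|| = 0 ⟺ x = y), symmetry (||x-y|| = ||y-x||), and the triangle inequality (4.9·||x-z|| ≤ 4.9·||x-y|| + 4.9·||y-z||). So d is a metric.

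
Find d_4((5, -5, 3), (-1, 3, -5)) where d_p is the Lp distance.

(Σ|x_i - y_i|^4)^(1/4) = (|5 - (-1)|^4 + |-5 - 3|^4 + |3 - (-5)|^4)^(1/4)
= (6^4 + 8^4 + 8^4)^(1/4) = (1296 + 4096 + 4096)^(1/4) = (9488)^(1/4) ≈ 9.8695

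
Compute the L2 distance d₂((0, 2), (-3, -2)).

√(Σ(x_i - y_i)²) = √((0 - (-3))² + (2 - (-2))²)
= √(3² + 4²) = √(9 + 16) = √25 = 5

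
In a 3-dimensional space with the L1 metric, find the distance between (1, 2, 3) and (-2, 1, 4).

Σ|x_i - y_i| = |1 - (-2)| + |2 - 1| + |3 - 4| = 3 + 1 + 1 = 5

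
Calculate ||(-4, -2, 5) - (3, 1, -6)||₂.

√(Σ(x_i - y_i)²) = √((-4 - 3)² + (-2 - 1)² + (5 - (-6))²)
= √((-7)² + (-3)² + 11²) = √(49 + 9 + 121) = √179 ≈ 13.3791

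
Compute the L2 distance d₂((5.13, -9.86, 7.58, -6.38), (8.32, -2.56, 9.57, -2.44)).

√(Σ(x_i - y_i)²) = √((5.13 - 8.32)² + (-9.86 - (-2.56))² + (7.58 - 9.57)² + (-6.38 - (-2.44))²)
= √((-3.19)² + (-7.3)² + (-1.99)² + (-3.94)²) = √(10.1761 + 53.29 + 3.9601 + 15.5236) = √82.9498 ≈ 9.1077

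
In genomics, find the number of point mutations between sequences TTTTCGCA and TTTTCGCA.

Differing positions: none. Hamming distance = 0.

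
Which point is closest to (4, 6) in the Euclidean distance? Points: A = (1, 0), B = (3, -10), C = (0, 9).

Distances: d(A) ≈ 6.7082, d(B) ≈ 16.0312, d(C) = 5. Nearest: C = (0, 9) with distance 5.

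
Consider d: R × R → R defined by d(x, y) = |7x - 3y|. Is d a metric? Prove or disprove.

No. d fails symmetry: d(4, 2) = |7·4 - 3·2| = |22| = 22, but d(2, 4) = |7·2 - 3·4| = |2| = 2. Since 22 ≠ 2, d(x,y) ≠ d(y,x) in general.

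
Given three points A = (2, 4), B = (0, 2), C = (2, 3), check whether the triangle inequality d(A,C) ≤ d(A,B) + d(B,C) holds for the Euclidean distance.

d(A,B) = √(2² + 2²) = √8 ≈ 2.8284, d(B,C) = √(2² + 1²) = √5 ≈ 2.2361, d(A,C) = √(0² + 1²) = √1 = 1.
d(A,C) = 1 ≤ 2.8284 + 2.2361 = 5.0645. Triangle inequality is satisfied.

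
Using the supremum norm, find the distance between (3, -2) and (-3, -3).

max(|x_i - y_i|) = max(|3 - (-3)|, |-2 - (-3)|) = max(6, 1) = 6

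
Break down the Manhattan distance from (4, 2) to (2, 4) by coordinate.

Σ|x_i - y_i| = |4 - 2| + |2 - 4| = 2 + 2 = 4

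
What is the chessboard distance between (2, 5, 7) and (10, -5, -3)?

max(|x_i - y_i|) = max(|2 - 10|, |5 - (-5)|, |7 - (-3)|) = max(8, 10, 10) = 10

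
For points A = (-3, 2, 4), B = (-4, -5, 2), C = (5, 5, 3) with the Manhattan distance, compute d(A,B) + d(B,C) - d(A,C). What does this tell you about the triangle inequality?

d(A,B) = 1 + 7 + 2 = 10, d(B,C) = 9 + 10 + 1 = 20, d(A,C) = 8 + 3 + 1 = 12.
d(A,B) + d(B,C) - d(A,C) = 10 + 20 - 12 = 30 - 12 = 18. This is ≥ 0, so the triangle inequality holds for these points.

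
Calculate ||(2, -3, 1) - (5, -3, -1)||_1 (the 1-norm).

Σ|x_i - y_i| = |2 - 5| + |-3 - (-3)| + |1 - (-1)| = 3 + 0 + 2 = 5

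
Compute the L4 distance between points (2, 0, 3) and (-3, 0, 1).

(Σ|x_i - y_i|^4)^(1/4) = (|2 - (-3)|^4 + |0 - 0|^4 + |3 - 1|^4)^(1/4)
= (5^4 + 0^4 + 2^4)^(1/4) = (625 + 0 + 16)^(1/4) = (641)^(1/4) ≈ 5.0317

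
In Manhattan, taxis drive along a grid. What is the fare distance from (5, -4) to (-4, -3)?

Σ|x_i - y_i| = |5 - (-4)| + |-4 - (-3)| = 9 + 1 = 10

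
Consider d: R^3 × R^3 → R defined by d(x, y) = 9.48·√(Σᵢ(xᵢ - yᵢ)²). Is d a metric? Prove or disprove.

Yes. The L2 (Euclidean) norm induces a metric on R^3, and multiplying a metric by a positive constant 9.48 > 0 preserves all four axioms: non-negativity (9.48·||x-y|| ≥ 0), identity (9.48·||x-y|| = 0 ⟺ ||x-y|| = 0 ⟺ x = y), symmetry (||x-y|| = ||y-x||), and the triangle inequality (9.48·||x-z|| ≤ 9.48·||x-y|| + 9.48·||y-z||). So d is a metric.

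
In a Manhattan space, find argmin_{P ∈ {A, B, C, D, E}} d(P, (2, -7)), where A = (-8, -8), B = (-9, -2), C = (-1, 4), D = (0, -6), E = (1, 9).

Distances: d(A) = 11, d(B) = 16, d(C) = 14, d(D) = 3, d(E) = 17. Nearest: D = (0, -6) with distance 3.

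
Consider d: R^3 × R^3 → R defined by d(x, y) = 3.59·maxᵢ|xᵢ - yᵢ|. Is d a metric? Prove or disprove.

Yes. The L∞ (Chebyshev) norm induces a metric on R^3, and multiplying a metric by a positive constant 3.59 > 0 preserves all four axioms: non-negativity (3.59·||x-y|| ≥ 0), identity (3.59·||x-y|| = 0 ⟺ ||x-y|| = 0 ⟺ x = y), symmetry (||x-y|| = ||y-x||), and the triangle inequality (3.59·||x-z|| ≤ 3.59·||x-y|| + 3.59·||y-z||). So d is a metric.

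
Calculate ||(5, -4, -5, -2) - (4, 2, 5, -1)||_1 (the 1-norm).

Σ|x_i - y_i| = |5 - 4| + |-4 - 2| + |-5 - 5| + |-2 - (-1)| = 1 + 6 + 10 + 1 = 18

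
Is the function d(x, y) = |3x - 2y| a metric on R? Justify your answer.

No. d fails symmetry: d(7, 6) = |3·7 - 2·6| = |9| = 9, but d(6, 7) = |3·6 - 2·7| = |4| = 4. Since 9 ≠ 4, d(x,y) ≠ d(y,x) in general.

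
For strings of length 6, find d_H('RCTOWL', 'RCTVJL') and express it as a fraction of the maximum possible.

Differing positions: 4, 5. Hamming distance = 2. The maximum possible Hamming distance for length-6 strings is 6, so d_H/6 = 2/6 ≈ 0.3333.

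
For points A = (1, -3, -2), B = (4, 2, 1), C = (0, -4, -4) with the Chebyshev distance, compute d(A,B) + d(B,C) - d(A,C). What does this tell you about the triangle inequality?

d(A,B) = max(3, 5, 3) = 5, d(B,C) = max(4, 6, 5) = 6, d(A,C) = max(1, 1, 2) = 2.
d(A,B) + d(B,C) - d(A,C) = 5 + 6 - 2 = 11 - 2 = 9. This is ≥ 0, so the triangle inequality holds for these points.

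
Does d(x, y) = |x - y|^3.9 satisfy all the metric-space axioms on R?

No. d(x,y) = |x-y|^3.9 fails the triangle inequality since p = 3.9 > 1. Counterexample: x = -1, y = 3, z = 15. d(x,z) = |-1 - 15|^3.9 = 16^3.9 ≈ 49667.0005, but d(x,y) + d(y,z) = 4^3.9 + 12^3.9 ≈ 222.8609 + 16173.606 = 16396.4669. Since 49667.0005 > 16396.4669, the triangle inequality is violated.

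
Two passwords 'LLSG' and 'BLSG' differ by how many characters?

Differing positions: 1. Hamming distance = 1.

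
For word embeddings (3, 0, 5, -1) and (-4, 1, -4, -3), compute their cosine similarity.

With u = (3, 0, 5, -1), v = (-4, 1, -4, -3):
u·v = 3·(-4) + 0·1 + 5·(-4) + (-1)·(-3) = (-12) + 0 + (-20) + 3 = -29.
|u| = √(3² + 0² + 5² + (-1)²) = √35, |v| = √((-4)² + 1² + (-4)² + (-3)²) = √42, so |u||v| = √(35·42) = √1470.
cos θ = (u·v)/(|u||v|) = -29/√1470 ≈ -0.7564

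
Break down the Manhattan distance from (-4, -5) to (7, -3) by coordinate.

Σ|x_i - y_i| = |-4 - 7| + |-5 - (-3)| = 11 + 2 = 13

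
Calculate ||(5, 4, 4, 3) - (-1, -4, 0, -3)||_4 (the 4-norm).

(Σ|x_i - y_i|^4)^(1/4) = (|5 - (-1)|^4 + |4 - (-4)|^4 + |4 - 0|^4 + |3 - (-3)|^4)^(1/4)
= (6^4 + 8^4 + 4^4 + 6^4)^(1/4) = (1296 + 4096 + 256 + 1296)^(1/4) = (6944)^(1/4) ≈ 9.1286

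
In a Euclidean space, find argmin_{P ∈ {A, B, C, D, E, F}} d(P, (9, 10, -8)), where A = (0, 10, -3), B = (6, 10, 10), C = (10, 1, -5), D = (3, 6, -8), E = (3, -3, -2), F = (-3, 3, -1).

Distances: d(A) ≈ 10.2956, d(B) ≈ 18.2483, d(C) ≈ 9.5394, d(D) ≈ 7.2111, d(E) ≈ 15.5242, d(F) ≈ 15.5563. Nearest: D = (3, 6, -8) with distance 7.2111.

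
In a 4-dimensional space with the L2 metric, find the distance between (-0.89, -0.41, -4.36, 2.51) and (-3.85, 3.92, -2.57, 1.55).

(Σ|x_i - y_i|^2)^(1/2) = (|-0.89 - (-3.85)|^2 + |-0.41 - 3.92|^2 + |-4.36 - (-2.57)|^2 + |2.51 - 1.55|^2)^(1/2)
= (2.96^2 + 4.33^2 + 1.79^2 + 0.96^2)^(1/2) = (8.7616 + 18.7489 + 3.2041 + 0.9216)^(1/2) = (31.6362)^(1/2) ≈ 5.6246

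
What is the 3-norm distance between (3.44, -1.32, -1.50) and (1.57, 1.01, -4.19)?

(Σ|x_i - y_i|^3)^(1/3) = (|3.44 - 1.57|^3 + |-1.32 - 1.01|^3 + |-1.5 - (-4.19)|^3)^(1/3)
= (1.87^3 + 2.33^3 + 2.69^3)^(1/3) ≈ (6.5392 + 12.6493 + 19.4651)^(1/3) = (38.6536)^(1/3) ≈ 3.3811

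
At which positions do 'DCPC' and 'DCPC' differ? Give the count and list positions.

Differing positions: none. Hamming distance = 0.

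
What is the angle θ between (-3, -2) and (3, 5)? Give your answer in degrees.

With u = (-3, -2), v = (3, 5):
u·v = (-3)·3 + (-2)·5 = (-9) + (-10) = -19.
|u| = √((-3)² + (-2)²) = √13, |v| = √(3² + 5²) = √34, so |u||v| = √(13·34) = √442.
cos θ = (u·v)/(|u||v|) = -19/√442 ≈ -0.903738
θ = arccos(-0.903738) ≈ 154.65°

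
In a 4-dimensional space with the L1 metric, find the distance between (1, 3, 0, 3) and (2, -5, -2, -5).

Σ|x_i - y_i| = |1 - 2| + |3 - (-5)| + |0 - (-2)| + |3 - (-5)| = 1 + 8 + 2 + 8 = 19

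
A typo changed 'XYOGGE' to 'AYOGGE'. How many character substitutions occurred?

Differing positions: 1. Hamming distance = 1.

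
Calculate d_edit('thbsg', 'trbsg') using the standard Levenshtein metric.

Let D[i][j] be the edit distance between the first i characters of 'thbsg' and the first j characters of 'trbsg', with D[i][0] = i, D[0][j] = j, and D[i][j] = D[i-1][j-1] if the characters match, else 1 + min(D[i-1][j], D[i][j-1], D[i-1][j-1]). Filling the table (rows: prefixes of 'thbsg', columns: prefixes of 'trbsg'):
     ε  t  r  b  s  g
  ε  0  1  2  3  4  5
  t  1  0  1  2  3  4
  h  2  1  1  2  3  4
  b  3  2  2  1  2  3
  s  4  3  3  2  1  2
  g  5  4  4  3  2  1
The bottom-right entry gives D[5][5] = 1, so no sequence of fewer than 1 edit works. Backtracking through the table gives one optimal edit sequence (1 edit):
  thbsg → trbsg (sub h→r @2)
Edit distance = 1.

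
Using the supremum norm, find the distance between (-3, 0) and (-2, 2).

max(|x_i - y_i|) = max(|-3 - (-2)|, |0 - 2|) = max(1, 2) = 2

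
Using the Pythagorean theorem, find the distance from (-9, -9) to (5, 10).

√(Σ(x_i - y_i)²) = √((-9 - 5)² + (-9 - 10)²)
= √((-14)² + (-19)²) = √(196 + 361) = √557 ≈ 23.6008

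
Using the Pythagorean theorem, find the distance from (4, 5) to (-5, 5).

√(Σ(x_i - y_i)²) = √((4 - (-5))² + (5 - 5)²)
= √(9² + 0²) = √(81 + 0) = √81 = 9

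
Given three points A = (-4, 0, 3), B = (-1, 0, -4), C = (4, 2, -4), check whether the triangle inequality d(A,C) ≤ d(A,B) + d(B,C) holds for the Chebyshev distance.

d(A,B) = max(3, 0, 7) = 7, d(B,C) = max(5, 2, 0) = 5, d(A,C) = max(8, 2, 7) = 8.
d(A,C) = 8 ≤ 7 + 5 = 12. Triangle inequality is satisfied.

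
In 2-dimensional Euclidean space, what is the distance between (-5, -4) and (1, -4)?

√(Σ(x_i - y_i)²) = √((-5 - 1)² + (-4 - (-4))²)
= √((-6)² + 0²) = √(36 + 0) = √36 = 6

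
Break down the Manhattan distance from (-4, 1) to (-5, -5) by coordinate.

Σ|x_i - y_i| = |-4 - (-5)| + |1 - (-5)| = 1 + 6 = 7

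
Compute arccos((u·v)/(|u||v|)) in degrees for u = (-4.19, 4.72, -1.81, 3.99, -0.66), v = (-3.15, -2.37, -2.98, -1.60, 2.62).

With u = (-4.19, 4.72, -1.81, 3.99, -0.66), v = (-3.15, -2.37, -2.98, -1.60, 2.62):
u·v = (-4.19)·(-3.15) + 4.72·(-2.37) + (-1.81)·(-2.98) + 3.99·(-1.6) + (-0.66)·2.62 = 13.1985 + (-11.1864) + 5.3938 + (-6.384) + (-1.7292) = -0.7073.
|u| = √((-4.19)² + 4.72² + (-1.81)² + 3.99² + (-0.66)²) = √(17.5561 + 22.2784 + 3.2761 + 15.9201 + 0.4356) = √59.4663, |v| = √((-3.15)² + (-2.37)² + (-2.98)² + (-1.6)² + 2.62²) = √(9.9225 + 5.6169 + 8.8804 + 2.56 + 6.8644) = √33.8442.
cos θ = (u·v)/(|u||v|) = -0.7073/(√59.4663·√33.8442) ≈ -0.015766
θ = arccos(-0.015766) ≈ 90.9°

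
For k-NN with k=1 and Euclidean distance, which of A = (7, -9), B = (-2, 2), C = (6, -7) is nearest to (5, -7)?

Distances: d(A) ≈ 2.8284, d(B) ≈ 11.4018, d(C) = 1. Nearest: C = (6, -7) with distance 1.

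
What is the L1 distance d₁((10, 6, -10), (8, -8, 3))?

Σ|x_i - y_i| = |10 - 8| + |6 - (-8)| + |-10 - 3| = 2 + 14 + 13 = 29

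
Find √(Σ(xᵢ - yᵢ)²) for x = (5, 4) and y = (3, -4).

√(Σ(x_i - y_i)²) = √((5 - 3)² + (4 - (-4))²)
= √(2² + 8²) = √(4 + 64) = √68 ≈ 8.2462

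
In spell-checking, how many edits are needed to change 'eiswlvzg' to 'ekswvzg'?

Let D[i][j] be the edit distance between the first i characters of 'eiswlvzg' and the first j characters of 'ekswvzg', with D[i][0] = i, D[0][j] = j, and D[i][j] = D[i-1][j-1] if the characters match, else 1 + min(D[i-1][j], D[i][j-1], D[i-1][j-1]). Filling the table (rows: prefixes of 'eiswlvzg', columns: prefixes of 'ekswvzg'):
     ε  e  k  s  w  v  z  g
  ε  0  1  2  3  4  5  6  7
  e  1  0  1  2  3  4  5  6
  i  2  1  1  2  3  4  5  6
  s  3  2  2  1  2  3  4  5
  w  4  3  3  2  1  2  3  4
  l  5  4  4  3  2  2  3  4
  v  6  5  5  4  3  2  3  4
  z  7  6  6  5  4  3  2  3
  g  8  7  7  6  5  4  3  2
The bottom-right entry gives D[8][7] = 2, so no sequence of fewer than 2 edits works. Backtracking through the table gives one optimal edit sequence (2 edits):
  eiswlvzg → ekswlvzg (sub i→k @2)
  ekswlvzg → ekswvzg (del l @5)
Edit distance = 2.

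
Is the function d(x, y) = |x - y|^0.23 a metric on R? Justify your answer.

Yes. With 0 < p = 0.23 ≤ 1, d(x,y) = |x-y|^0.23 is a metric on R. Non-negativity and symmetry are immediate; |x-y|^0.23 = 0 ⟺ |x-y| = 0 ⟺ x = y. For the triangle inequality, the function t ↦ t^0.23 is subadditive on [0,∞) when p ≤ 1, so |x-z|^0.23 ≤ (|x-y| + |y-z|)^0.23 ≤ |x-y|^0.23 + |y-z|^0.23.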